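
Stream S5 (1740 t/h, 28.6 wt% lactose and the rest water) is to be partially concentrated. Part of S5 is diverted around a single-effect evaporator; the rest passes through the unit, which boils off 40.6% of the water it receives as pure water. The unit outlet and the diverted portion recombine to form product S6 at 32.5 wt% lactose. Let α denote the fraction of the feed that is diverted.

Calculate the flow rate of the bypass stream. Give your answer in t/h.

All 1740×0.286 = 497.64 t/h of lactose reaches S6, so S6 = 497.64/0.325 = 1531.2 t/h and vapour = 208.8 t/h.
The evaporator receives (1−α)·1740 of feed at 0.714 water and removes 0.406 of that water:
0.406×0.714×(1−α)×1740 = 208.8
(1−α) = 208.8/504.4 = 0.4140;  α = 0.5860.
Bypass flow = 0.5860×1740 = 1019.7 t/h.

1020 t/h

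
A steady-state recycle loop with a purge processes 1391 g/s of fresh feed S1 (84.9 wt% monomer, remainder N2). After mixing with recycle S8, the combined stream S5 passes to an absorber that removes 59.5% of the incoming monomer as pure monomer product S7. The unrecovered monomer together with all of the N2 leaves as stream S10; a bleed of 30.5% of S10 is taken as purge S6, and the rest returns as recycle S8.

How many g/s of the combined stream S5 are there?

N2 enters only via S1 and leaves only via the purge: 1391×0.151 = 0.305×(N2 in S10), and the absorber passes all N2, so N2 in S5 = N2 in S10 = 688.66 g/s.
monomer in S5: m_A = 1391×0.849 + (1−0.305)·(1−0.595)·m_A, so m_A = 1181/0.7185 = 1643.6 g/s.
S5 = 1643.6 + 688.66 = 2332.2 g/s.

2332 g/s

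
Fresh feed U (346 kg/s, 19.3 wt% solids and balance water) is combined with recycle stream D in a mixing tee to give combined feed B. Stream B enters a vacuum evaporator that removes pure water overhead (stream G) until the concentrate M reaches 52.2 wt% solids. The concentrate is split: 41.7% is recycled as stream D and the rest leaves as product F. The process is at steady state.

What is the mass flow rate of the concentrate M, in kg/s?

Overall solids balance (none leaves overhead): solids in fresh feed = solids in product, i.e. 346×0.193 = (1−0.417)·M·0.522.
M = 66.778/(0.522×0.583) = 219.43 kg/s.

219.4 kg/s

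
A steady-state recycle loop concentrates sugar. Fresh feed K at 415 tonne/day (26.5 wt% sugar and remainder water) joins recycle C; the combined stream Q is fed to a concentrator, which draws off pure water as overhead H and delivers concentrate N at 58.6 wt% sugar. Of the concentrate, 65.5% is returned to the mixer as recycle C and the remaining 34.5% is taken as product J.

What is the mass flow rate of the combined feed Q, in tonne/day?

Overall sugar balance (none leaves overhead): sugar in fresh feed = sugar in product, i.e. 415×0.265 = (1−0.655)·N·0.586.
N = 109.98/(0.586×0.345) = 543.97 tonne/day.
Recycle C = 0.655×543.97 = 356.3 tonne/day.
Combined feed Q = 415 + 356.3 = 771.3 tonne/day.

771.3 tonne/day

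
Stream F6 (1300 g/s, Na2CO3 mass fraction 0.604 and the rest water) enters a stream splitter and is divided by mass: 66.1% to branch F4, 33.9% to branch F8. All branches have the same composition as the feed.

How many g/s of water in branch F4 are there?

Branch F4 total = 0.661×1300 = 859.3 g/s.
water in F4 = 0.396×859.3 = 340.28 g/s.

340.3 g/s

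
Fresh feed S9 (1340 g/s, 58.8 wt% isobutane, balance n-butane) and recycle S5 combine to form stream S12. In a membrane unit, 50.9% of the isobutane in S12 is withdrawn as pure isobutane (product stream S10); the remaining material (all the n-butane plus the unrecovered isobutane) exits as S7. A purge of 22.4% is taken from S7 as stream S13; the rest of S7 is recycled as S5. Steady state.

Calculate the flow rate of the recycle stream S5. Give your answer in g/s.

n-butane enters only via S9 and leaves only via the purge: 1340×0.412 = 0.224×(n-butane in S7), and the membrane unit passes all n-butane, so n-butane in S12 = n-butane in S7 = 2464.6 g/s.
isobutane in S12: m_A = 1340×0.588 + (1−0.224)·(1−0.509)·m_A, so m_A = 787.92/0.6190 = 1272.9 g/s.
S7 = (1−0.509)×1272.9 + 2464.6 = 3089.6 g/s.
Recycle S5 = (1−0.224)×3089.6 = 2397.6 g/s.

2398 g/s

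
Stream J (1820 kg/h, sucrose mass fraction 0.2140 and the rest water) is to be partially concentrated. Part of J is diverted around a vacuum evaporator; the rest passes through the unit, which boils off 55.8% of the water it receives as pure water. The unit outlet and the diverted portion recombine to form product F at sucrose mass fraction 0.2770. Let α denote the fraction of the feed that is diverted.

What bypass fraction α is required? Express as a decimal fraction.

All 1820×0.214 = 389.48 kg/h of sucrose reaches F, so F = 389.48/0.277 = 1406.1 kg/h and vapour = 413.94 kg/h.
The evaporator receives (1−α)·1820 of feed at 0.786 water and removes 0.558 of that water:
0.558×0.786×(1−α)×1820 = 413.94
(1−α) = 413.94/798.23 = 0.5186;  α = 0.4814.

0.481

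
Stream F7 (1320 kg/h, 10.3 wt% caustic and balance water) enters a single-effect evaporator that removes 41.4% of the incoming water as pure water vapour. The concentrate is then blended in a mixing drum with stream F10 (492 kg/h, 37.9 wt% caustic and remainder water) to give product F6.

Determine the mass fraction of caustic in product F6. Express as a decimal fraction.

Vapour removed = 0.414×0.897×1320 = 490.19 kg/h; concentrate = 829.81 kg/h.
caustic reaching the mixer = 135.96 (from concentrate) + 492×0.379 = 322.43 kg/h.
Product flow = 829.81 + 492 = 1321.8 kg/h; caustic fraction = 0.244.

0.244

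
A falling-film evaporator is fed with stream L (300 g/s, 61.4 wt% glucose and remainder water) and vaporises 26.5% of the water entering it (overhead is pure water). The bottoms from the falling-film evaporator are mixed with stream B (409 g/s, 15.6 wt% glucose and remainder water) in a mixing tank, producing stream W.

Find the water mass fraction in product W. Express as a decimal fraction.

Vapour removed = 0.265×0.386×300 = 30.687 g/s; concentrate = 269.31 g/s.
water reaching the mixer = 85.113 (from concentrate) + 409×0.844 = 430.31 g/s.
Product flow = 269.31 + 409 = 678.31 g/s; water fraction = 0.6344.

0.6344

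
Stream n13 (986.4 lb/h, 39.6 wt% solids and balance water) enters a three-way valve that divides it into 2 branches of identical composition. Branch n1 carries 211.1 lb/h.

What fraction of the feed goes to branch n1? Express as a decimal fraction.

Fraction to n1 = 211.1/986.4 = 0.2140.

0.214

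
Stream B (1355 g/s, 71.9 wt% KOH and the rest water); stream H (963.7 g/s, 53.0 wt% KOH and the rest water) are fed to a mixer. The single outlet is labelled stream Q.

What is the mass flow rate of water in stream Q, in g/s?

833.7 g/s

water out = water in = 1355×0.281 + 963.7×0.470 = 833.69 g/s.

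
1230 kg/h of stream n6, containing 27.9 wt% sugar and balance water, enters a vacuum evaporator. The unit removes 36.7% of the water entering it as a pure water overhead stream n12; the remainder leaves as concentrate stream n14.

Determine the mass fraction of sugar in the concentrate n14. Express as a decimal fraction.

0.379

sugar is not removed: 1230×0.279 = 343.17 kg/h of sugar enters n14.
water entering = 1230×0.721 = 886.83 kg/h; overhead removed = 0.367×886.83 = 325.47 kg/h.
Concentrate = 1230 − 325.47 = 904.53 kg/h.
Mass fraction = 343.17/904.53 = 0.379.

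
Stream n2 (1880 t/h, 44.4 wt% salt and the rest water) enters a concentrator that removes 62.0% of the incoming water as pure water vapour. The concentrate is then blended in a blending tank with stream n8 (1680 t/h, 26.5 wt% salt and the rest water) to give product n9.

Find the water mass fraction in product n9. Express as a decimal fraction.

Vapour removed = 0.620×0.556×1880 = 648.07 t/h; concentrate = 1231.9 t/h.
water reaching the mixer = 397.21 (from concentrate) + 1680×0.735 = 1632 t/h.
Product flow = 1231.9 + 1680 = 2911.9 t/h; water fraction = 0.560.

0.560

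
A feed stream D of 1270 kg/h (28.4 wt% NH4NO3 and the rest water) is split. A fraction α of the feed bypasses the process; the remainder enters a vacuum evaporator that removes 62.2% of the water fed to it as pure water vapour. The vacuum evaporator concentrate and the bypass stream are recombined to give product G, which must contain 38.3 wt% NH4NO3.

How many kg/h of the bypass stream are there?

All 1270×0.284 = 360.68 kg/h of NH4NO3 reaches G, so G = 360.68/0.383 = 941.72 kg/h and vapour = 328.28 kg/h.
The evaporator receives (1−α)·1270 of feed at 0.716 water and removes 0.622 of that water:
0.622×0.716×(1−α)×1270 = 328.28
(1−α) = 328.28/565.6 = 0.5804;  α = 0.4196.
Bypass flow = 0.4196×1270 = 532.88 kg/h.

532.9 kg/h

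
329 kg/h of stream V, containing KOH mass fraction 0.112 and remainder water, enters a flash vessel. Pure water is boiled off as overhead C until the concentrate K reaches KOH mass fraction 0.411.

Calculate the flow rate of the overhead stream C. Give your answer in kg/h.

239.3 kg/h

KOH is conserved: 329×0.112 = 36.848 kg/h all reports to the concentrate.
Concentrate = 36.848/(target fraction) = 89.655 kg/h.
Overhead = 329 − 89.655 = 239.35 kg/h.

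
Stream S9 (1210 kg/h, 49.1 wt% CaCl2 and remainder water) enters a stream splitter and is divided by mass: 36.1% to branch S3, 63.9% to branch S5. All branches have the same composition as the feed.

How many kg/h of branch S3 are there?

Branch S3 flow = 0.361×1210 = 436.81 kg/h.

436.8 kg/h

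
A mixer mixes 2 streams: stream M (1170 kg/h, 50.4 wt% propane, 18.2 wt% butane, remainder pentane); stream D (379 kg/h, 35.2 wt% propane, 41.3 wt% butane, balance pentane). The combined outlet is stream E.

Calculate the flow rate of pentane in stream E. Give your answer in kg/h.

pentane out = pentane in = 1170×0.314 + 379×0.235 = 456.44 kg/h.

456.4 kg/h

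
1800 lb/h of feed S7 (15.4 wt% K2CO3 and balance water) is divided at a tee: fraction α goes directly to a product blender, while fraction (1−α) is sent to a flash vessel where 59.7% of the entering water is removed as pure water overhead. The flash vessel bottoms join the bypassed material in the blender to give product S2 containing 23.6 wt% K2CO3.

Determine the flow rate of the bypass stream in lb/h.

All 1800×0.154 = 277.2 lb/h of K2CO3 reaches S2, so S2 = 277.2/0.236 = 1174.6 lb/h and vapour = 625.42 lb/h.
The evaporator receives (1−α)·1800 of feed at 0.846 water and removes 0.597 of that water:
0.597×0.846×(1−α)×1800 = 625.42
(1−α) = 625.42/909.11 = 0.6880;  α = 0.3120.
Bypass flow = 0.3120×1800 = 561.69 lb/h.

561.7 lb/h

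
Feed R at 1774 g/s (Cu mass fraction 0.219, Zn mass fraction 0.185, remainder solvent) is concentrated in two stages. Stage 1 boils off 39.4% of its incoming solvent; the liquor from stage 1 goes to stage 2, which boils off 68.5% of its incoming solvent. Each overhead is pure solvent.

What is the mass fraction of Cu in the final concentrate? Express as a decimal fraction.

solvent in feed = 1774×0.596 = 1057.3 g/s.
After stage 1: solvent left = (1−0.394)×1057.3 = 640.73; stream total = 1357.4 g/s.
After stage 2: solvent left = (1−0.685)×640.73 = 201.83; final concentrate = 918.52 g/s.
Cu fraction = 388.51/918.52 = 0.423.

0.423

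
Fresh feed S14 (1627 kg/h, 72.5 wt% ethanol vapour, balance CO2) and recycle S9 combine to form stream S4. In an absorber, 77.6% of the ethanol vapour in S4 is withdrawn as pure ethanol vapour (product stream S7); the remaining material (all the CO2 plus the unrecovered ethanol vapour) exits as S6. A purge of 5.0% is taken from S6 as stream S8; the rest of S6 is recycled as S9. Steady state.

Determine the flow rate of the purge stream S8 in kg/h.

CO2 enters only via S14 and leaves only via the purge: 1627×0.275 = 0.050×(CO2 in S6), and the absorber passes all CO2, so CO2 in S4 = CO2 in S6 = 8948.5 kg/h.
ethanol vapour in S4: m_A = 1627×0.725 + (1−0.050)·(1−0.776)·m_A, so m_A = 1179.6/0.7872 = 1498.4 kg/h.
S6 = (1−0.776)×1498.4 + 8948.5 = 9284.2 kg/h.
Purge S8 = 0.050×9284.2 = 464.21 kg/h.

464.2 kg/h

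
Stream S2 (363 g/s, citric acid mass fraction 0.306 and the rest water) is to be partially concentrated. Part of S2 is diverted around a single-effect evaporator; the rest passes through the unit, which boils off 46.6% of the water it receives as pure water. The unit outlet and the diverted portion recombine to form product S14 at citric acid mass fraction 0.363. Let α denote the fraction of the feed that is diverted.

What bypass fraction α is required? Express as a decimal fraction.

All 363×0.306 = 111.08 g/s of citric acid reaches S14, so S14 = 111.08/0.363 = 306 g/s and vapour = 57 g/s.
The evaporator receives (1−α)·363 of feed at 0.694 water and removes 0.466 of that water:
0.466×0.694×(1−α)×363 = 57
(1−α) = 57/117.4 = 0.4855;  α = 0.5145.

0.514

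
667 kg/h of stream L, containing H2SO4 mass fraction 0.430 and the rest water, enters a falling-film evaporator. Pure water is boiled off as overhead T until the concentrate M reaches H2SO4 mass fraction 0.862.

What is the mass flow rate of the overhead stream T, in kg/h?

H2SO4 is conserved: 667×0.430 = 286.81 kg/h all reports to the concentrate.
Concentrate = 286.81/(target fraction) = 332.73 kg/h.
Overhead = 667 − 332.73 = 334.27 kg/h.

334.3 kg/h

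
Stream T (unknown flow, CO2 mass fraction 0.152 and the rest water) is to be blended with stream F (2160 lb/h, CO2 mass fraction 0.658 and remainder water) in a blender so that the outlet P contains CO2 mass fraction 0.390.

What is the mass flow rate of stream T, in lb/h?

2432 lb/h

Let T be the unknown flow. Total out = 2160 + T.
CO2 balance: 1421.3 + 0.152·T = 0.390·(2160 + T)
(0.152 − 0.390)·T = 0.390×2160 − 1421.3 = -578.88
T = -578.88 / -0.238 = 2432.3 lb/h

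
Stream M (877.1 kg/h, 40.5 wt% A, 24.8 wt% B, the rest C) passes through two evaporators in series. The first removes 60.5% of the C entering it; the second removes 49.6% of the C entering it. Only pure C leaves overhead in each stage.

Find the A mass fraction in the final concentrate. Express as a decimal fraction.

0.5609

C in feed = 877.1×0.347 = 304.35 kg/h.
After stage 1: C left = (1−0.605)×304.35 = 120.22; stream total = 692.97 kg/h.
After stage 2: C left = (1−0.496)×120.22 = 60.591; final concentrate = 633.34 kg/h.
A fraction = 355.23/633.34 = 0.5609.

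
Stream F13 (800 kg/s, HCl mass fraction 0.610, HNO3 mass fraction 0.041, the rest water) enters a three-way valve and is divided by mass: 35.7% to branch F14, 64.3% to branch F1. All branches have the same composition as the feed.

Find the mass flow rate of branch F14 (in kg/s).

285.6 kg/s

Branch F14 flow = 0.357×800 = 285.6 kg/s.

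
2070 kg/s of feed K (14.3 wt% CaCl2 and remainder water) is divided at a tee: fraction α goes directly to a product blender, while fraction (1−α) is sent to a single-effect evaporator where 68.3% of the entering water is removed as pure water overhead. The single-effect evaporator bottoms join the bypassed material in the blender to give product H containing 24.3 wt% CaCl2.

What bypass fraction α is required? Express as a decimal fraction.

All 2070×0.143 = 296.01 kg/s of CaCl2 reaches H, so H = 296.01/0.243 = 1218.1 kg/s and vapour = 851.85 kg/s.
The evaporator receives (1−α)·2070 of feed at 0.857 water and removes 0.683 of that water:
0.683×0.857×(1−α)×2070 = 851.85
(1−α) = 851.85/1211.6 = 0.7031;  α = 0.2969.

0.297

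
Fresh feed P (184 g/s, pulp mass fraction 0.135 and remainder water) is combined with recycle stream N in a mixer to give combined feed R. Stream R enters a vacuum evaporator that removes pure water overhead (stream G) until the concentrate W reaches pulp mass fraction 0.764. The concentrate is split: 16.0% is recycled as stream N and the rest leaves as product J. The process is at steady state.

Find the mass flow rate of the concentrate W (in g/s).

Overall pulp balance (none leaves overhead): pulp in fresh feed = pulp in product, i.e. 184×0.135 = (1−0.160)·W·0.764.
W = 24.84/(0.764×0.840) = 38.706 g/s.

38.71 g/s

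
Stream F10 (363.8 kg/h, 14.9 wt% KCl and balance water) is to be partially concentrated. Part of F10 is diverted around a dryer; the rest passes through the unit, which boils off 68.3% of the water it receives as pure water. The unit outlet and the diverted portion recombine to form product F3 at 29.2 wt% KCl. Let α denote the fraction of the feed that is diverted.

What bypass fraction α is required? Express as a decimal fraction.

All 363.8×0.149 = 54.206 kg/h of KCl reaches F3, so F3 = 54.206/0.292 = 185.64 kg/h and vapour = 178.16 kg/h.
The evaporator receives (1−α)·363.8 of feed at 0.851 water and removes 0.683 of that water:
0.683×0.851×(1−α)×363.8 = 178.16
(1−α) = 178.16/211.45 = 0.8426;  α = 0.1574.

0.157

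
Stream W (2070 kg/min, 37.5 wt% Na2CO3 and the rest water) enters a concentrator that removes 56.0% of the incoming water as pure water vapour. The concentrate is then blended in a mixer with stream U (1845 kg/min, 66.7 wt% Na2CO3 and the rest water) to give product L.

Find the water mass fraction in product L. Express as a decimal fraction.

Vapour removed = 0.560×0.625×2070 = 724.5 kg/min; concentrate = 1345.5 kg/min.
water reaching the mixer = 569.25 (from concentrate) + 1845×0.333 = 1183.6 kg/min.
Product flow = 1345.5 + 1845 = 3190.5 kg/min; water fraction = 0.371.

0.371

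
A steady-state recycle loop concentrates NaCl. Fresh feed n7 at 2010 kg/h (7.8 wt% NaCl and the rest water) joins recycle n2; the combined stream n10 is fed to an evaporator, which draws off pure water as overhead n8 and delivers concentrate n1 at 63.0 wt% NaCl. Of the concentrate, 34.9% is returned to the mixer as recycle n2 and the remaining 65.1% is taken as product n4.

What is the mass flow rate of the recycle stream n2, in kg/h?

Overall NaCl balance (none leaves overhead): NaCl in fresh feed = NaCl in product, i.e. 2010×0.078 = (1−0.349)·n1·0.630.
n1 = 156.78/(0.630×0.651) = 382.27 kg/h.
Recycle n2 = 0.349×382.27 = 133.41 kg/h.

133.4 kg/h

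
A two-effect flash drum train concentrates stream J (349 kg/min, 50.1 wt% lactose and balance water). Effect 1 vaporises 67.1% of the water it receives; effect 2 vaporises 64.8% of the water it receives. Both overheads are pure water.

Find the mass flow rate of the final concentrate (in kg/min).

195 kg/min

water in feed = 349×0.499 = 174.15 kg/min.
After stage 1: water left = (1−0.671)×174.15 = 57.296; stream total = 232.14 kg/min.
After stage 2: water left = (1−0.648)×57.296 = 20.168; final concentrate = 195.02 kg/min.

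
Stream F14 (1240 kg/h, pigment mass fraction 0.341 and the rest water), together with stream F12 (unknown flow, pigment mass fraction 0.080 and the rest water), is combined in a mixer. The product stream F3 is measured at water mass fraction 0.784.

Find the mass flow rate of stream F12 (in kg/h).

Let F12 be the unknown flow. Total out = 1240 + F12.
water balance: 817.16 + 0.920·F12 = 0.784·(1240 + F12)
(0.920 − 0.784)·F12 = 0.784×1240 − 817.16 = 155
F12 = 155 / 0.136 = 1139.7 kg/h

1140 kg/h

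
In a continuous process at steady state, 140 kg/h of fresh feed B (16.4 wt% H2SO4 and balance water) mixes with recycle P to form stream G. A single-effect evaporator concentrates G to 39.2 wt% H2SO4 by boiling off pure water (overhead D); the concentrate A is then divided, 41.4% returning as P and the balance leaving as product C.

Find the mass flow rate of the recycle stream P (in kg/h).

Overall H2SO4 balance (none leaves overhead): H2SO4 in fresh feed = H2SO4 in product, i.e. 140×0.164 = (1−0.414)·A·0.392.
A = 22.96/(0.392×0.586) = 99.951 kg/h.
Recycle P = 0.414×99.951 = 41.38 kg/h.

41.38 kg/h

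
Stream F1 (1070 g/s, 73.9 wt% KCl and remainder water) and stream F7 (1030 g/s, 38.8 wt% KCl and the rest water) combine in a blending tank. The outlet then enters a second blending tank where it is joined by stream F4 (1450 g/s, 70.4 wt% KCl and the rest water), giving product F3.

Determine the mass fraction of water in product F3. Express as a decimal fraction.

Overall, product flow = 3550 g/s.
water in = 1070×0.261 + 1030×0.612 + 1450×0.296 = 1338.8 g/s.
water fraction in F3 = 0.377.

0.377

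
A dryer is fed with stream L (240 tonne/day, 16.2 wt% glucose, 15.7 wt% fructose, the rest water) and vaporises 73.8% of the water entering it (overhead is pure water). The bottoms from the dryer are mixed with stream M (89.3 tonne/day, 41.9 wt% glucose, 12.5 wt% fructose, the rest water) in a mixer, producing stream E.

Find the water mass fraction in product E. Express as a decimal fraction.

Vapour removed = 0.738×0.681×240 = 120.62 tonne/day; concentrate = 119.38 tonne/day.
water reaching the mixer = 42.821 (from concentrate) + 89.3×0.456 = 83.542 tonne/day.
Product flow = 119.38 + 89.3 = 208.68 tonne/day; water fraction = 0.400.

0.400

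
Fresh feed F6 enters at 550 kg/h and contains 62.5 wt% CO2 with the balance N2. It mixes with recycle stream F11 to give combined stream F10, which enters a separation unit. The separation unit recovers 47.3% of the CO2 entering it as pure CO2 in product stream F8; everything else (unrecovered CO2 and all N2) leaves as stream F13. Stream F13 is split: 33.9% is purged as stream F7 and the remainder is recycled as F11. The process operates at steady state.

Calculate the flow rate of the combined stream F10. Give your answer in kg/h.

N2 enters only via F6 and leaves only via the purge: 550×0.375 = 0.339×(N2 in F13), and the separation unit passes all N2, so N2 in F10 = N2 in F13 = 608.41 kg/h.
CO2 in F10: m_A = 550×0.625 + (1−0.339)·(1−0.473)·m_A, so m_A = 343.75/0.6517 = 527.5 kg/h.
F10 = 527.5 + 608.41 = 1135.9 kg/h.

1136 kg/h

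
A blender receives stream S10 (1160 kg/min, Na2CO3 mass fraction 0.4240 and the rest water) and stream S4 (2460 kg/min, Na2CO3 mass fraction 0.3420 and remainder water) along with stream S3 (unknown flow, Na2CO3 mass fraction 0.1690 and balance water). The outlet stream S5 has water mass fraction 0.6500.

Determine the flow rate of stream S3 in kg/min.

365.5 kg/min

Let S3 be the unknown flow. Total out = 3620 + S3.
water balance: 2286.8 + 0.831·S3 = 0.650·(3620 + S3)
(0.831 − 0.650)·S3 = 0.650×3620 − 2286.8 = 66.16
S3 = 66.16 / 0.181 = 365.52 kg/min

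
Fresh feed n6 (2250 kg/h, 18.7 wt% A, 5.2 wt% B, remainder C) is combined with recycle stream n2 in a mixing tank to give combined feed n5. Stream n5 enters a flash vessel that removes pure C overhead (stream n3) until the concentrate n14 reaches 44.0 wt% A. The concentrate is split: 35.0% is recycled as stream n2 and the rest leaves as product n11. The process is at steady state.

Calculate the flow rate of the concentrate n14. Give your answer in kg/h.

Overall A balance (none leaves overhead): A in fresh feed = A in product, i.e. 2250×0.187 = (1−0.350)·n14·0.440.
n14 = 420.75/(0.440×0.650) = 1471.2 kg/h.

1471 kg/h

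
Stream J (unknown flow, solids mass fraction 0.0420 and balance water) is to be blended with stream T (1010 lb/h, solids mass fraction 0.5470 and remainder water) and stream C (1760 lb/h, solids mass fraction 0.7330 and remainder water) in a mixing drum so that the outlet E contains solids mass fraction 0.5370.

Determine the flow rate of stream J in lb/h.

Let J be the unknown flow. Total out = 2770 + J.
solids balance: 1842.5 + 0.042·J = 0.537·(2770 + J)
(0.042 − 0.537)·J = 0.537×2770 − 1842.5 = -355.06
J = -355.06 / -0.495 = 717.29 lb/h

717.3 lb/h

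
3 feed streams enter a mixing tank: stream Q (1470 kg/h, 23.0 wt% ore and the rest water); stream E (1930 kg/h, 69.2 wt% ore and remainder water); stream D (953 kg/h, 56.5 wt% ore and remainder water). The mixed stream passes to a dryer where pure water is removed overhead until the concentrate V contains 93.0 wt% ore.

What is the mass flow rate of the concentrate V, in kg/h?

ore entering = 1470×0.230 + 1930×0.692 + 953×0.565 = 2212.1 kg/h.
All ore reports to V, so V = 2212.1/0.930 = 2378.6 kg/h.

2379 kg/h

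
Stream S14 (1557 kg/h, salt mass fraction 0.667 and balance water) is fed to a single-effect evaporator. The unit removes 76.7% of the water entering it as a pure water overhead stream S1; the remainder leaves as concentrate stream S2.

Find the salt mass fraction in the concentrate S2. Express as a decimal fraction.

salt is not removed: 1557×0.667 = 1038.5 kg/h of salt enters S2.
water entering = 1557×0.333 = 518.48 kg/h; overhead removed = 0.767×518.48 = 397.67 kg/h.
Concentrate = 1557 − 397.67 = 1159.3 kg/h.
Mass fraction = 1038.5/1159.3 = 0.896.

0.896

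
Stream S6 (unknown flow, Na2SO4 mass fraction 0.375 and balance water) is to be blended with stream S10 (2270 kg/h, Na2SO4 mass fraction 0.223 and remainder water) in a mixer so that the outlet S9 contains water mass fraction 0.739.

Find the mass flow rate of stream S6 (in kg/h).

756.7 kg/h

Let S6 be the unknown flow. Total out = 2270 + S6.
water balance: 1763.8 + 0.625·S6 = 0.739·(2270 + S6)
(0.625 − 0.739)·S6 = 0.739×2270 − 1763.8 = -86.26
S6 = -86.26 / -0.114 = 756.67 kg/h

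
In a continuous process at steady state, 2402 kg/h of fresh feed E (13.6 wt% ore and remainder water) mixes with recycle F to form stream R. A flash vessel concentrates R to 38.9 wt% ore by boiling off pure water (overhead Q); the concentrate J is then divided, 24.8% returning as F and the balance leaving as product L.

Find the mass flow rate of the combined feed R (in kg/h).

Overall ore balance (none leaves overhead): ore in fresh feed = ore in product, i.e. 2402×0.136 = (1−0.248)·J·0.389.
J = 326.67/(0.389×0.752) = 1116.7 kg/h.
Recycle F = 0.248×1116.7 = 276.95 kg/h.
Combined feed R = 2402 + 276.95 = 2678.9 kg/h.

2679 kg/h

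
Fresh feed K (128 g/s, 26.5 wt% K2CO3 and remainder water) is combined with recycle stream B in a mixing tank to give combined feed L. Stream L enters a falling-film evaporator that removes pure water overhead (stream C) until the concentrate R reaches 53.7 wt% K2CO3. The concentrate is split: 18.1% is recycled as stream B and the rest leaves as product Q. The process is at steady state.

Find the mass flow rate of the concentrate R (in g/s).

77.13 g/s

Overall K2CO3 balance (none leaves overhead): K2CO3 in fresh feed = K2CO3 in product, i.e. 128×0.265 = (1−0.181)·R·0.537.
R = 33.92/(0.537×0.819) = 77.125 g/s.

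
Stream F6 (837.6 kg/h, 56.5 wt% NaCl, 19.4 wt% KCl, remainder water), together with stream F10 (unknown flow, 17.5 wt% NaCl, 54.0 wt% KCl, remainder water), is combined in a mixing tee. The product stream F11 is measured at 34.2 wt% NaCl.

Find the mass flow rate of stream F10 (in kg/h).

Let F10 be the unknown flow. Total out = 837.6 + F10.
NaCl balance: 473.24 + 0.175·F10 = 0.342·(837.6 + F10)
(0.175 − 0.342)·F10 = 0.342×837.6 − 473.24 = -186.78
F10 = -186.78 / -0.167 = 1118.5 kg/h

1118 kg/h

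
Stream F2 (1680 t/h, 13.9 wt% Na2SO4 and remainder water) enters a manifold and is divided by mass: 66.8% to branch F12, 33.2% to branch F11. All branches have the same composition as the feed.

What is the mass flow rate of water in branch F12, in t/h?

966.2 t/h

Branch F12 total = 0.668×1680 = 1122.2 t/h.
water in F12 = 0.861×1122.2 = 966.25 t/h.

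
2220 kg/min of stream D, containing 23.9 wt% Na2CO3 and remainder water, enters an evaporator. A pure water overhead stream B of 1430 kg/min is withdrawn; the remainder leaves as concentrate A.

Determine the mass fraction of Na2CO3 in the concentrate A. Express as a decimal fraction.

Na2CO3 is not removed: 2220×0.239 = 530.58 kg/min of Na2CO3 enters A.
Concentrate = 2220 − 1430 = 790 kg/min.
Mass fraction = 530.58/790 = 0.672.

0.672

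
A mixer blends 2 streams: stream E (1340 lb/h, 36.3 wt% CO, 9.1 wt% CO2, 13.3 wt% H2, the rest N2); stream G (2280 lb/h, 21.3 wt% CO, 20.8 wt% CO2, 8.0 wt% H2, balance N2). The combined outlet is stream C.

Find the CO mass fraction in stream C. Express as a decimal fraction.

0.2685

Total flow out = 1340 + 2280 = 3620 lb/h.
CO in = 1340×0.363 + 2280×0.213 = 972.06 lb/h.
CO mass fraction in C = 972.06/3620 = 0.2685.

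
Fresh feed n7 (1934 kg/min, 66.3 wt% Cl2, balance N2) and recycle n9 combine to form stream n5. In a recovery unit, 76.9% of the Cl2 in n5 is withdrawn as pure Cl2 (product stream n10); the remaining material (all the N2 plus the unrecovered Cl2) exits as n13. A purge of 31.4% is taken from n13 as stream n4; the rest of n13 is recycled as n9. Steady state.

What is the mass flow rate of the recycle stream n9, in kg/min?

N2 enters only via n7 and leaves only via the purge: 1934×0.337 = 0.314×(N2 in n13), and the recovery unit passes all N2, so N2 in n5 = N2 in n13 = 2075.7 kg/min.
Cl2 in n5: m_A = 1934×0.663 + (1−0.314)·(1−0.769)·m_A, so m_A = 1282.2/0.8415 = 1523.7 kg/min.
n13 = (1−0.769)×1523.7 + 2075.7 = 2427.6 kg/min.
Recycle n9 = (1−0.314)×2427.6 = 1665.4 kg/min.

1665 kg/min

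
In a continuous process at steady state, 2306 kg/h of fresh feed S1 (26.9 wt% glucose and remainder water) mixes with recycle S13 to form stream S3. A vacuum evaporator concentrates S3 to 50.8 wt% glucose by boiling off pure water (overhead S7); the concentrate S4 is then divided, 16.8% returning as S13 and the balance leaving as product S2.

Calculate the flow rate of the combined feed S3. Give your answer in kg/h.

2553 kg/h

Overall glucose balance (none leaves overhead): glucose in fresh feed = glucose in product, i.e. 2306×0.269 = (1−0.168)·S4·0.508.
S4 = 620.31/(0.508×0.832) = 1467.7 kg/h.
Recycle S13 = 0.168×1467.7 = 246.57 kg/h.
Combined feed S3 = 2306 + 246.57 = 2552.6 kg/h.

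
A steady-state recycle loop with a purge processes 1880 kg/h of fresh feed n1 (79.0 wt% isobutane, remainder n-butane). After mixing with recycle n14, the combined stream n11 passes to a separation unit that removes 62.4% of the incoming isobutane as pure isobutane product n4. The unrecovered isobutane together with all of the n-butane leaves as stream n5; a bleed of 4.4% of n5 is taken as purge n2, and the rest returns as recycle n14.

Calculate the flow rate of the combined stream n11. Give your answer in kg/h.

11290 kg/h

n-butane enters only via n1 and leaves only via the purge: 1880×0.210 = 0.044×(n-butane in n5), and the separation unit passes all n-butane, so n-butane in n11 = n-butane in n5 = 8972.7 kg/h.
isobutane in n11: m_A = 1880×0.790 + (1−0.044)·(1−0.624)·m_A, so m_A = 1485.2/0.6405 = 2318.7 kg/h.
n11 = 2318.7 + 8972.7 = 11291 kg/h.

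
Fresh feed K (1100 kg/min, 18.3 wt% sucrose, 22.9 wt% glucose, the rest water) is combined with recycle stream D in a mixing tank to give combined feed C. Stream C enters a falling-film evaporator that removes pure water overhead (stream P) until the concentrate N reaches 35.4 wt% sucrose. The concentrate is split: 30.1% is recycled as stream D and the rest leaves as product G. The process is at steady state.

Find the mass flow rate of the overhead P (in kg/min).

Overall sucrose balance (none leaves overhead): sucrose in fresh feed = sucrose in product, i.e. 1100×0.183 = (1−0.301)·N·0.354.
N = 201.3/(0.354×0.699) = 813.51 kg/min.
Recycle D = 0.301×813.51 = 244.87 kg/min.
Combined feed C = 1100 + 244.87 = 1344.9 kg/min.
Overhead P = C − N = 1344.9 − 813.51 = 531.36 kg/min.

531.4 kg/min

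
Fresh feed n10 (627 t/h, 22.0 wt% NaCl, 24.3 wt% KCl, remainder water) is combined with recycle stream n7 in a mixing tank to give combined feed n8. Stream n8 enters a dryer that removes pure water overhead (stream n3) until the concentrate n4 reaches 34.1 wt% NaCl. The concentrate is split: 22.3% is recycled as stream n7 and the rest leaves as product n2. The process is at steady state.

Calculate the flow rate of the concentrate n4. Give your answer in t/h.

Overall NaCl balance (none leaves overhead): NaCl in fresh feed = NaCl in product, i.e. 627×0.220 = (1−0.223)·n4·0.341.
n4 = 137.94/(0.341×0.777) = 520.61 t/h.

520.6 t/h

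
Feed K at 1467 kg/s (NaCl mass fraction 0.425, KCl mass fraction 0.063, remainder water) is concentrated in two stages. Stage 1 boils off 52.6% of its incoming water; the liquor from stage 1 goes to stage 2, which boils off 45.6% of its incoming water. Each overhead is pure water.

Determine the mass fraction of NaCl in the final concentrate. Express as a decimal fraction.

0.685

water in feed = 1467×0.512 = 751.1 kg/s.
After stage 1: water left = (1−0.526)×751.1 = 356.02; stream total = 1071.9 kg/s.
After stage 2: water left = (1−0.456)×356.02 = 193.68; final concentrate = 909.57 kg/s.
NaCl fraction = 623.48/909.57 = 0.685.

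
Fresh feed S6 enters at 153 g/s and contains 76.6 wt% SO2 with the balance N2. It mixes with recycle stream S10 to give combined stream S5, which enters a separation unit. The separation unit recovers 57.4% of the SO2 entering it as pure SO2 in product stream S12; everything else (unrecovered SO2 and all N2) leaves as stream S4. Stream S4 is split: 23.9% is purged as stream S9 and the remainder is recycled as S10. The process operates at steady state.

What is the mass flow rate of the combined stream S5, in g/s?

N2 enters only via S6 and leaves only via the purge: 153×0.234 = 0.239×(N2 in S4), and the separation unit passes all N2, so N2 in S5 = N2 in S4 = 149.8 g/s.
SO2 in S5: m_A = 153×0.766 + (1−0.239)·(1−0.574)·m_A, so m_A = 117.2/0.6758 = 173.42 g/s.
S5 = 173.42 + 149.8 = 323.22 g/s.

323.2 g/s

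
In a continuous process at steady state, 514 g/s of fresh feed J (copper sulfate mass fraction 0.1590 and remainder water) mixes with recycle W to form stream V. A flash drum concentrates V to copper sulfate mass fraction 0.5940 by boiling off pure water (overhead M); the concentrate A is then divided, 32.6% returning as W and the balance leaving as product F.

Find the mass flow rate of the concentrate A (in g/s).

Overall copper sulfate balance (none leaves overhead): copper sulfate in fresh feed = copper sulfate in product, i.e. 514×0.159 = (1−0.326)·A·0.594.
A = 81.726/(0.594×0.674) = 204.13 g/s.

204.1 g/s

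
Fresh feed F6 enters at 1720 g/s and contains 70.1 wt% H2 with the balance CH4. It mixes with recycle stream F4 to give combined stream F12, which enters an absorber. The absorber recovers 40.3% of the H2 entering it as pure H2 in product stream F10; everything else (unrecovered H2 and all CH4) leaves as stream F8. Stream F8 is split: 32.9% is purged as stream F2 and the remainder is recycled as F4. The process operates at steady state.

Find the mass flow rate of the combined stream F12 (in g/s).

CH4 enters only via F6 and leaves only via the purge: 1720×0.299 = 0.329×(CH4 in F8), and the absorber passes all CH4, so CH4 in F12 = CH4 in F8 = 1563.2 g/s.
H2 in F12: m_A = 1720×0.701 + (1−0.329)·(1−0.403)·m_A, so m_A = 1205.7/0.5994 = 2011.5 g/s.
F12 = 2011.5 + 1563.2 = 3574.7 g/s.

3575 g/s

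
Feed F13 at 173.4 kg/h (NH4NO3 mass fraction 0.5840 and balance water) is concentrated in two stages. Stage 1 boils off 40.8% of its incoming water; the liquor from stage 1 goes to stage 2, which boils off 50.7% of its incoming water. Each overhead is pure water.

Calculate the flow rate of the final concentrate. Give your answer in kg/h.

122.3 kg/h

water in feed = 173.4×0.416 = 72.134 kg/h.
After stage 1: water left = (1−0.408)×72.134 = 42.704; stream total = 143.97 kg/h.
After stage 2: water left = (1−0.507)×42.704 = 21.053; final concentrate = 122.32 kg/h.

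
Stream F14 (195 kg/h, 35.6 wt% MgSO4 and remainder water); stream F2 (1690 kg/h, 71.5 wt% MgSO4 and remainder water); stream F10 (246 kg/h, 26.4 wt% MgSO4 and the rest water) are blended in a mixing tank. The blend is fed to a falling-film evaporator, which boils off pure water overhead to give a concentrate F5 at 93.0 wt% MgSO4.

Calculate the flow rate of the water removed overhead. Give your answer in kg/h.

687.2 kg/h

MgSO4 entering = 195×0.356 + 1690×0.715 + 246×0.264 = 1342.7 kg/h.
All MgSO4 reports to F5, so F5 = 1342.7/0.930 = 1443.8 kg/h.
Total feed = 2131 kg/h; overhead = 2131 − 1443.8 = 687.22 kg/h.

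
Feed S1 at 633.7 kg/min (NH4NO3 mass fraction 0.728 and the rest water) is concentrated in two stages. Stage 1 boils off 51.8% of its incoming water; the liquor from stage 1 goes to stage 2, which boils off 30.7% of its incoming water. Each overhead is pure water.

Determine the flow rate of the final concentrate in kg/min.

water in feed = 633.7×0.272 = 172.37 kg/min.
After stage 1: water left = (1−0.518)×172.37 = 83.081; stream total = 544.41 kg/min.
After stage 2: water left = (1−0.307)×83.081 = 57.575; final concentrate = 518.91 kg/min.

518.9 kg/min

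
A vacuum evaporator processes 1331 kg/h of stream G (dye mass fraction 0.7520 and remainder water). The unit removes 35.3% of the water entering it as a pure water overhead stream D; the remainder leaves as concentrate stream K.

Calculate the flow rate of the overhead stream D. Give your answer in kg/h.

water entering = 1331×0.248 = 330.09 kg/h; overhead removed = 0.353×330.09 = 116.52 kg/h.

116.5 kg/h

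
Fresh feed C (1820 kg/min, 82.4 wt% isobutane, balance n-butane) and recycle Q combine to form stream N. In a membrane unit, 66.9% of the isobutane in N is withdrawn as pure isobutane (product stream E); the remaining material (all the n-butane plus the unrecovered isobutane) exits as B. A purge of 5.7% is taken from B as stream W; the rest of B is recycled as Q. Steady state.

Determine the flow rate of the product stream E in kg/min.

1459 kg/min

isobutane in N: m_A = 1820×0.824 + (1−0.057)·(1−0.669)·m_A, so m_A = 1499.7/0.6879 = 2180.2 kg/min.
Product E = 0.669×2180.2 = 1458.5 kg/min.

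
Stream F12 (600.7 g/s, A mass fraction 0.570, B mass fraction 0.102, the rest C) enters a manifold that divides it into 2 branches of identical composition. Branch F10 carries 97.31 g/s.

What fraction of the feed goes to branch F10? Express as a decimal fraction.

0.162

Fraction to F10 = 97.31/600.7 = 0.1620.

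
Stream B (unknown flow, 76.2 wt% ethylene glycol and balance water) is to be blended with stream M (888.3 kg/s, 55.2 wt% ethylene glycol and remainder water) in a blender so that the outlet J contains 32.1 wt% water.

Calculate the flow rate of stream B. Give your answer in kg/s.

Let B be the unknown flow. Total out = 888.3 + B.
water balance: 397.96 + 0.238·B = 0.321·(888.3 + B)
(0.238 − 0.321)·B = 0.321×888.3 − 397.96 = -112.81
B = -112.81 / -0.083 = 1359.2 kg/s

1359 kg/s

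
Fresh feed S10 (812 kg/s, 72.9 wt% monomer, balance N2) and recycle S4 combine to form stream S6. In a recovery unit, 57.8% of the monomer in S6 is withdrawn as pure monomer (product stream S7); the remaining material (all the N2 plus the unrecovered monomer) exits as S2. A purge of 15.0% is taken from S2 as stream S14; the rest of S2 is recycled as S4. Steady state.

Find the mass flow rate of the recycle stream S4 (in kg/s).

1578 kg/s

N2 enters only via S10 and leaves only via the purge: 812×0.271 = 0.150×(N2 in S2), and the recovery unit passes all N2, so N2 in S6 = N2 in S2 = 1467 kg/s.
monomer in S6: m_A = 812×0.729 + (1−0.150)·(1−0.578)·m_A, so m_A = 591.95/0.6413 = 923.04 kg/s.
S2 = (1−0.578)×923.04 + 1467 = 1856.5 kg/s.
Recycle S4 = (1−0.150)×1856.5 = 1578.1 kg/s.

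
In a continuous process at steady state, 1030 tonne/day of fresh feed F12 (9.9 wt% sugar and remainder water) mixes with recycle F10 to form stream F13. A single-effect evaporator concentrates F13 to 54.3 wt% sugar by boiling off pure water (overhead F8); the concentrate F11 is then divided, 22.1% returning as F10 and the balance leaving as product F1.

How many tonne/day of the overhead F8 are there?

842.2 tonne/day

Overall sugar balance (none leaves overhead): sugar in fresh feed = sugar in product, i.e. 1030×0.099 = (1−0.221)·F11·0.543.
F11 = 101.97/(0.543×0.779) = 241.07 tonne/day.
Recycle F10 = 0.221×241.07 = 53.275 tonne/day.
Combined feed F13 = 1030 + 53.275 = 1083.3 tonne/day.
Overhead F8 = F13 − F11 = 1083.3 − 241.07 = 842.21 tonne/day.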